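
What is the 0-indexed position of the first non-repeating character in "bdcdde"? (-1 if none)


Input: bdcdde
Character frequencies:
  'b': 1
  'c': 1
  'd': 3
  'e': 1
Scanning left to right for freq == 1:
  Position 0 ('b'): unique! => answer = 0

0


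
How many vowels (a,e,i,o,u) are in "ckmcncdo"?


Input: ckmcncdo
Checking each character:
  'c' at position 0: consonant
  'k' at position 1: consonant
  'm' at position 2: consonant
  'c' at position 3: consonant
  'n' at position 4: consonant
  'c' at position 5: consonant
  'd' at position 6: consonant
  'o' at position 7: vowel (running total: 1)
Total vowels: 1

1


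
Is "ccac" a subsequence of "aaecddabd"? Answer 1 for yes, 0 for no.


Check if "ccac" is a subsequence of "aaecddabd"
Greedy scan:
  Position 0 ('a'): no match needed
  Position 1 ('a'): no match needed
  Position 2 ('e'): no match needed
  Position 3 ('c'): matches sub[0] = 'c'
  Position 4 ('d'): no match needed
  Position 5 ('d'): no match needed
  Position 6 ('a'): no match needed
  Position 7 ('b'): no match needed
  Position 8 ('d'): no match needed
Only matched 1/4 characters => not a subsequence

0


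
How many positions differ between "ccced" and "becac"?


Comparing "ccced" and "becac" position by position:
  Position 0: 'c' vs 'b' => DIFFER
  Position 1: 'c' vs 'e' => DIFFER
  Position 2: 'c' vs 'c' => same
  Position 3: 'e' vs 'a' => DIFFER
  Position 4: 'd' vs 'c' => DIFFER
Positions that differ: 4

4


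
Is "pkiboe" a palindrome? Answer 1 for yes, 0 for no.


Input: pkiboe
Reversed: eobikp
  Compare pos 0 ('p') with pos 5 ('e'): MISMATCH
  Compare pos 1 ('k') with pos 4 ('o'): MISMATCH
  Compare pos 2 ('i') with pos 3 ('b'): MISMATCH
Result: not a palindrome

0


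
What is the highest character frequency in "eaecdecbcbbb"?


Input: eaecdecbcbbb
Character counts:
  'a': 1
  'b': 4
  'c': 3
  'd': 1
  'e': 3
Maximum frequency: 4

4


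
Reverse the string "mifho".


Input: mifho
Reading characters right to left:
  Position 4: 'o'
  Position 3: 'h'
  Position 2: 'f'
  Position 1: 'i'
  Position 0: 'm'
Reversed: ohfim

ohfim


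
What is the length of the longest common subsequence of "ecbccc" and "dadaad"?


LCS of "ecbccc" and "dadaad"
DP table:
           d    a    d    a    a    d
      0    0    0    0    0    0    0
  e   0    0    0    0    0    0    0
  c   0    0    0    0    0    0    0
  b   0    0    0    0    0    0    0
  c   0    0    0    0    0    0    0
  c   0    0    0    0    0    0    0
  c   0    0    0    0    0    0    0
LCS length = dp[6][6] = 0

0


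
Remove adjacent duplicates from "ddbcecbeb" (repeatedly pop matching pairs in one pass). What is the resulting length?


Input: ddbcecbeb
Stack-based adjacent duplicate removal:
  Read 'd': push. Stack: d
  Read 'd': matches stack top 'd' => pop. Stack: (empty)
  Read 'b': push. Stack: b
  Read 'c': push. Stack: bc
  Read 'e': push. Stack: bce
  Read 'c': push. Stack: bcec
  Read 'b': push. Stack: bcecb
  Read 'e': push. Stack: bcecbe
  Read 'b': push. Stack: bcecbeb
Final stack: "bcecbeb" (length 7)

7


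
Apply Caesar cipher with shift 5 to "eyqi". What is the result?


Caesar cipher: shift "eyqi" by 5
  'e' (pos 4) + 5 = pos 9 = 'j'
  'y' (pos 24) + 5 = pos 3 = 'd'
  'q' (pos 16) + 5 = pos 21 = 'v'
  'i' (pos 8) + 5 = pos 13 = 'n'
Result: jdvn

jdvn


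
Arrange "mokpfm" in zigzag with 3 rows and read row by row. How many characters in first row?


Zigzag "mokpfm" into 3 rows:
Placing characters:
  'm' => row 0
  'o' => row 1
  'k' => row 2
  'p' => row 1
  'f' => row 0
  'm' => row 1
Rows:
  Row 0: "mf"
  Row 1: "opm"
  Row 2: "k"
First row length: 2

2


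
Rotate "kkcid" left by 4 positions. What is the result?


Input: "kkcid", rotate left by 4
First 4 characters: "kkci"
Remaining characters: "d"
Concatenate remaining + first: "d" + "kkci" = "dkkci"

dkkci


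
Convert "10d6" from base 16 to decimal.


Input: "10d6" in base 16
Positional expansion:
  Digit '1' (value 1) x 16^3 = 4096
  Digit '0' (value 0) x 16^2 = 0
  Digit 'd' (value 13) x 16^1 = 208
  Digit '6' (value 6) x 16^0 = 6
Sum = 4310

4310


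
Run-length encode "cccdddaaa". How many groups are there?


Input: cccdddaaa
Scanning for consecutive runs:
  Group 1: 'c' x 3 (positions 0-2)
  Group 2: 'd' x 3 (positions 3-5)
  Group 3: 'a' x 3 (positions 6-8)
Total groups: 3

3


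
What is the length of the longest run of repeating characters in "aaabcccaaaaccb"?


Input: "aaabcccaaaaccb"
Scanning for longest run:
  Position 1 ('a'): continues run of 'a', length=2
  Position 2 ('a'): continues run of 'a', length=3
  Position 3 ('b'): new char, reset run to 1
  Position 4 ('c'): new char, reset run to 1
  Position 5 ('c'): continues run of 'c', length=2
  Position 6 ('c'): continues run of 'c', length=3
  Position 7 ('a'): new char, reset run to 1
  Position 8 ('a'): continues run of 'a', length=2
  Position 9 ('a'): continues run of 'a', length=3
  Position 10 ('a'): continues run of 'a', length=4
  Position 11 ('c'): new char, reset run to 1
  Position 12 ('c'): continues run of 'c', length=2
  Position 13 ('b'): new char, reset run to 1
Longest run: 'a' with length 4

4


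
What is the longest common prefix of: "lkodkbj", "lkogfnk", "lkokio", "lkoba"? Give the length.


Words: lkodkbj, lkogfnk, lkokio, lkoba
  Position 0: all 'l' => match
  Position 1: all 'k' => match
  Position 2: all 'o' => match
  Position 3: ('d', 'g', 'k', 'b') => mismatch, stop
LCP = "lko" (length 3)

3


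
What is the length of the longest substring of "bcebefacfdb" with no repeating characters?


Input: "bcebefacfdb"
Sliding window (track last position of each char):
  Position 0 ('b'): window [0,0] length 1 -- new best
  Position 1 ('c'): window [0,1] length 2 -- new best
  Position 2 ('e'): window [0,2] length 3 -- new best
  Position 3 ('b'): repeat (last at 0), move window start to 1
  Position 3 ('b'): window [1,3] length 3
  Position 4 ('e'): repeat (last at 2), move window start to 3
  Position 4 ('e'): window [3,4] length 2
  Position 5 ('f'): window [3,5] length 3
  Position 6 ('a'): window [3,6] length 4 -- new best
  Position 7 ('c'): window [3,7] length 5 -- new best
  Position 8 ('f'): repeat (last at 5), move window start to 6
  Position 8 ('f'): window [6,8] length 3
  Position 9 ('d'): window [6,9] length 4
  Position 10 ('b'): window [6,10] length 5
Longest substring with no repeats: "befac" with length 5

5


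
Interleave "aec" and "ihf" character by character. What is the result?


Interleaving "aec" and "ihf":
  Position 0: 'a' from first, 'i' from second => "ai"
  Position 1: 'e' from first, 'h' from second => "eh"
  Position 2: 'c' from first, 'f' from second => "cf"
Result: aiehcf

aiehcf


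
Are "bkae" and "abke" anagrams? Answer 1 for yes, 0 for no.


Strings: "bkae", "abke"
Sorted first:  abek
Sorted second: abek
Sorted forms match => anagrams

1


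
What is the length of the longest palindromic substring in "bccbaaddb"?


Input: "bccbaaddb"
Checking substrings for palindromes:
  [0:4] "bccb" (len 4) => palindrome
  [1:3] "cc" (len 2) => palindrome
  [4:6] "aa" (len 2) => palindrome
  [6:8] "dd" (len 2) => palindrome
Longest palindromic substring: "bccb" with length 4

4


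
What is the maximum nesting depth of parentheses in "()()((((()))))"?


Input: "()()((((()))))"
Tracking depth:
  Position 0 '(': depth becomes 1
  Position 1 ')': depth becomes 0
  Position 2 '(': depth becomes 1
  Position 3 ')': depth becomes 0
  Position 4 '(': depth becomes 1
  Position 5 '(': depth becomes 2
  Position 6 '(': depth becomes 3
  Position 7 '(': depth becomes 4
  Position 8 '(': depth becomes 5
  Position 9 ')': depth becomes 4
  Position 10 ')': depth becomes 3
  Position 11 ')': depth becomes 2
  Position 12 ')': depth becomes 1
  Position 13 ')': depth becomes 0
Maximum depth reached: 5

5


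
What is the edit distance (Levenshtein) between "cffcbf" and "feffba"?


Computing edit distance: "cffcbf" -> "feffba"
DP table:
           f    e    f    f    b    a
      0    1    2    3    4    5    6
  c   1    1    2    3    4    5    6
  f   2    1    2    2    3    4    5
  f   3    2    2    2    2    3    4
  c   4    3    3    3    3    3    4
  b   5    4    4    4    4    3    4
  f   6    5    5    4    4    4    4
Edit distance = dp[6][6] = 4

4


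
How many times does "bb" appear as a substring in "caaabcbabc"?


Searching for "bb" in "caaabcbabc"
Scanning each position:
  Position 0: "ca" => no
  Position 1: "aa" => no
  Position 2: "aa" => no
  Position 3: "ab" => no
  Position 4: "bc" => no
  Position 5: "cb" => no
  Position 6: "ba" => no
  Position 7: "ab" => no
  Position 8: "bc" => no
Total occurrences: 0

0


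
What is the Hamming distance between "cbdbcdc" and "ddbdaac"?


Comparing "cbdbcdc" and "ddbdaac" position by position:
  Position 0: 'c' vs 'd' => differ
  Position 1: 'b' vs 'd' => differ
  Position 2: 'd' vs 'b' => differ
  Position 3: 'b' vs 'd' => differ
  Position 4: 'c' vs 'a' => differ
  Position 5: 'd' vs 'a' => differ
  Position 6: 'c' vs 'c' => same
Total differences (Hamming distance): 6

6


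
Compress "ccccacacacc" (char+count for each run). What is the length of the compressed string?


Input: ccccacacacc
Runs:
  'c' x 4 => "c4"
  'a' x 1 => "a1"
  'c' x 1 => "c1"
  'a' x 1 => "a1"
  'c' x 1 => "c1"
  'a' x 1 => "a1"
  'c' x 2 => "c2"
Compressed: "c4a1c1a1c1a1c2"
Compressed length: 14

14


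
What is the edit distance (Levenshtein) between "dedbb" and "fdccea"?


Computing edit distance: "dedbb" -> "fdccea"
DP table:
           f    d    c    c    e    a
      0    1    2    3    4    5    6
  d   1    1    1    2    3    4    5
  e   2    2    2    2    3    3    4
  d   3    3    2    3    3    4    4
  b   4    4    3    3    4    4    5
  b   5    5    4    4    4    5    5
Edit distance = dp[5][6] = 5

5


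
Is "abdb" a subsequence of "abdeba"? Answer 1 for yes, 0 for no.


Check if "abdb" is a subsequence of "abdeba"
Greedy scan:
  Position 0 ('a'): matches sub[0] = 'a'
  Position 1 ('b'): matches sub[1] = 'b'
  Position 2 ('d'): matches sub[2] = 'd'
  Position 3 ('e'): no match needed
  Position 4 ('b'): matches sub[3] = 'b'
  Position 5 ('a'): no match needed
All 4 characters matched => is a subsequence

1


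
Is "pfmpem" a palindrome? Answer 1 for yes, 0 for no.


Input: pfmpem
Reversed: mepmfp
  Compare pos 0 ('p') with pos 5 ('m'): MISMATCH
  Compare pos 1 ('f') with pos 4 ('e'): MISMATCH
  Compare pos 2 ('m') with pos 3 ('p'): MISMATCH
Result: not a palindrome

0


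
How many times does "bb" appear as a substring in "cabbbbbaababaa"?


Searching for "bb" in "cabbbbbaababaa"
Scanning each position:
  Position 0: "ca" => no
  Position 1: "ab" => no
  Position 2: "bb" => MATCH
  Position 3: "bb" => MATCH
  Position 4: "bb" => MATCH
  Position 5: "bb" => MATCH
  Position 6: "ba" => no
  Position 7: "aa" => no
  Position 8: "ab" => no
  Position 9: "ba" => no
  Position 10: "ab" => no
  Position 11: "ba" => no
  Position 12: "aa" => no
Total occurrences: 4

4


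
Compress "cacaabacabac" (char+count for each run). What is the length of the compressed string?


Input: cacaabacabac
Runs:
  'c' x 1 => "c1"
  'a' x 1 => "a1"
  'c' x 1 => "c1"
  'a' x 2 => "a2"
  'b' x 1 => "b1"
  'a' x 1 => "a1"
  'c' x 1 => "c1"
  'a' x 1 => "a1"
  'b' x 1 => "b1"
  'a' x 1 => "a1"
  'c' x 1 => "c1"
Compressed: "c1a1c1a2b1a1c1a1b1a1c1"
Compressed length: 22

22


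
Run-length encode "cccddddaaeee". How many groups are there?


Input: cccddddaaeee
Scanning for consecutive runs:
  Group 1: 'c' x 3 (positions 0-2)
  Group 2: 'd' x 4 (positions 3-6)
  Group 3: 'a' x 2 (positions 7-8)
  Group 4: 'e' x 3 (positions 9-11)
Total groups: 4

4


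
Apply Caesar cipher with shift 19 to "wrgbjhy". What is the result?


Caesar cipher: shift "wrgbjhy" by 19
  'w' (pos 22) + 19 = pos 15 = 'p'
  'r' (pos 17) + 19 = pos 10 = 'k'
  'g' (pos 6) + 19 = pos 25 = 'z'
  'b' (pos 1) + 19 = pos 20 = 'u'
  'j' (pos 9) + 19 = pos 2 = 'c'
  'h' (pos 7) + 19 = pos 0 = 'a'
  'y' (pos 24) + 19 = pos 17 = 'r'
Result: pkzucar

pkzucar


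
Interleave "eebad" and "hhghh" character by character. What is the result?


Interleaving "eebad" and "hhghh":
  Position 0: 'e' from first, 'h' from second => "eh"
  Position 1: 'e' from first, 'h' from second => "eh"
  Position 2: 'b' from first, 'g' from second => "bg"
  Position 3: 'a' from first, 'h' from second => "ah"
  Position 4: 'd' from first, 'h' from second => "dh"
Result: ehehbgahdh

ehehbgahdh


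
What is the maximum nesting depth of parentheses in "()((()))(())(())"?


Input: "()((()))(())(())"
Tracking depth:
  Position 0 '(': depth becomes 1
  Position 1 ')': depth becomes 0
  Position 2 '(': depth becomes 1
  Position 3 '(': depth becomes 2
  Position 4 '(': depth becomes 3
  Position 5 ')': depth becomes 2
  Position 6 ')': depth becomes 1
  Position 7 ')': depth becomes 0
  Position 8 '(': depth becomes 1
  Position 9 '(': depth becomes 2
  Position 10 ')': depth becomes 1
  Position 11 ')': depth becomes 0
  Position 12 '(': depth becomes 1
  Position 13 '(': depth becomes 2
  Position 14 ')': depth becomes 1
  Position 15 ')': depth becomes 0
Maximum depth reached: 3

3


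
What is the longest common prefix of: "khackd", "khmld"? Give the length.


Words: khackd, khmld
  Position 0: all 'k' => match
  Position 1: all 'h' => match
  Position 2: ('a', 'm') => mismatch, stop
LCP = "kh" (length 2)

2


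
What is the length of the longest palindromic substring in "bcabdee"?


Input: "bcabdee"
Checking substrings for palindromes:
  [5:7] "ee" (len 2) => palindrome
Longest palindromic substring: "ee" with length 2

2


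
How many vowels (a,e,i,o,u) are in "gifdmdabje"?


Input: gifdmdabje
Checking each character:
  'g' at position 0: consonant
  'i' at position 1: vowel (running total: 1)
  'f' at position 2: consonant
  'd' at position 3: consonant
  'm' at position 4: consonant
  'd' at position 5: consonant
  'a' at position 6: vowel (running total: 2)
  'b' at position 7: consonant
  'j' at position 8: consonant
  'e' at position 9: vowel (running total: 3)
Total vowels: 3

3


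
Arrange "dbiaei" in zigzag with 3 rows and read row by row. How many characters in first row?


Zigzag "dbiaei" into 3 rows:
Placing characters:
  'd' => row 0
  'b' => row 1
  'i' => row 2
  'a' => row 1
  'e' => row 0
  'i' => row 1
Rows:
  Row 0: "de"
  Row 1: "bai"
  Row 2: "i"
First row length: 2

2


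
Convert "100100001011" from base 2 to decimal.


Input: "100100001011" in base 2
Positional expansion:
  Digit '1' (value 1) x 2^11 = 2048
  Digit '0' (value 0) x 2^10 = 0
  Digit '0' (value 0) x 2^9 = 0
  Digit '1' (value 1) x 2^8 = 256
  Digit '0' (value 0) x 2^7 = 0
  Digit '0' (value 0) x 2^6 = 0
  Digit '0' (value 0) x 2^5 = 0
  Digit '0' (value 0) x 2^4 = 0
  Digit '1' (value 1) x 2^3 = 8
  Digit '0' (value 0) x 2^2 = 0
  Digit '1' (value 1) x 2^1 = 2
  Digit '1' (value 1) x 2^0 = 1
Sum = 2315

2315


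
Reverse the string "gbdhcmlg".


Input: gbdhcmlg
Reading characters right to left:
  Position 7: 'g'
  Position 6: 'l'
  Position 5: 'm'
  Position 4: 'c'
  Position 3: 'h'
  Position 2: 'd'
  Position 1: 'b'
  Position 0: 'g'
Reversed: glmchdbg

glmchdbg


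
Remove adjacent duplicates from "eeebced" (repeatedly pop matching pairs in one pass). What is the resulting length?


Input: eeebced
Stack-based adjacent duplicate removal:
  Read 'e': push. Stack: e
  Read 'e': matches stack top 'e' => pop. Stack: (empty)
  Read 'e': push. Stack: e
  Read 'b': push. Stack: eb
  Read 'c': push. Stack: ebc
  Read 'e': push. Stack: ebce
  Read 'd': push. Stack: ebced
Final stack: "ebced" (length 5)

5


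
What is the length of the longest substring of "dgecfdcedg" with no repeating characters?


Input: "dgecfdcedg"
Sliding window (track last position of each char):
  Position 0 ('d'): window [0,0] length 1 -- new best
  Position 1 ('g'): window [0,1] length 2 -- new best
  Position 2 ('e'): window [0,2] length 3 -- new best
  Position 3 ('c'): window [0,3] length 4 -- new best
  Position 4 ('f'): window [0,4] length 5 -- new best
  Position 5 ('d'): repeat (last at 0), move window start to 1
  Position 5 ('d'): window [1,5] length 5
  Position 6 ('c'): repeat (last at 3), move window start to 4
  Position 6 ('c'): window [4,6] length 3
  Position 7 ('e'): window [4,7] length 4
  Position 8 ('d'): repeat (last at 5), move window start to 6
  Position 8 ('d'): window [6,8] length 3
  Position 9 ('g'): window [6,9] length 4
Longest substring with no repeats: "dgecf" with length 5

5


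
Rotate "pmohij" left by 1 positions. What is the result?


Input: "pmohij", rotate left by 1
First 1 characters: "p"
Remaining characters: "mohij"
Concatenate remaining + first: "mohij" + "p" = "mohijp"

mohijp


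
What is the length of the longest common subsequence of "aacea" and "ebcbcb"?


LCS of "aacea" and "ebcbcb"
DP table:
           e    b    c    b    c    b
      0    0    0    0    0    0    0
  a   0    0    0    0    0    0    0
  a   0    0    0    0    0    0    0
  c   0    0    0    1    1    1    1
  e   0    1    1    1    1    1    1
  a   0    1    1    1    1    1    1
LCS length = dp[5][6] = 1

1


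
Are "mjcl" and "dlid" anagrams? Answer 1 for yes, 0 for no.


Strings: "mjcl", "dlid"
Sorted first:  cjlm
Sorted second: ddil
Differ at position 0: 'c' vs 'd' => not anagrams

0


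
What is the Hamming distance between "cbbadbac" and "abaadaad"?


Comparing "cbbadbac" and "abaadaad" position by position:
  Position 0: 'c' vs 'a' => differ
  Position 1: 'b' vs 'b' => same
  Position 2: 'b' vs 'a' => differ
  Position 3: 'a' vs 'a' => same
  Position 4: 'd' vs 'd' => same
  Position 5: 'b' vs 'a' => differ
  Position 6: 'a' vs 'a' => same
  Position 7: 'c' vs 'd' => differ
Total differences (Hamming distance): 4

4


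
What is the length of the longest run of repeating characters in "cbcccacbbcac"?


Input: "cbcccacbbcac"
Scanning for longest run:
  Position 1 ('b'): new char, reset run to 1
  Position 2 ('c'): new char, reset run to 1
  Position 3 ('c'): continues run of 'c', length=2
  Position 4 ('c'): continues run of 'c', length=3
  Position 5 ('a'): new char, reset run to 1
  Position 6 ('c'): new char, reset run to 1
  Position 7 ('b'): new char, reset run to 1
  Position 8 ('b'): continues run of 'b', length=2
  Position 9 ('c'): new char, reset run to 1
  Position 10 ('a'): new char, reset run to 1
  Position 11 ('c'): new char, reset run to 1
Longest run: 'c' with length 3

3


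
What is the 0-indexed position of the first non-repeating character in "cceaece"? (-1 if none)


Input: cceaece
Character frequencies:
  'a': 1
  'c': 3
  'e': 3
Scanning left to right for freq == 1:
  Position 0 ('c'): freq=3, skip
  Position 1 ('c'): freq=3, skip
  Position 2 ('e'): freq=3, skip
  Position 3 ('a'): unique! => answer = 3

3


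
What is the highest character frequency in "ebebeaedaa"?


Input: ebebeaedaa
Character counts:
  'a': 3
  'b': 2
  'd': 1
  'e': 4
Maximum frequency: 4

4


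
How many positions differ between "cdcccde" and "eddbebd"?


Comparing "cdcccde" and "eddbebd" position by position:
  Position 0: 'c' vs 'e' => DIFFER
  Position 1: 'd' vs 'd' => same
  Position 2: 'c' vs 'd' => DIFFER
  Position 3: 'c' vs 'b' => DIFFER
  Position 4: 'c' vs 'e' => DIFFER
  Position 5: 'd' vs 'b' => DIFFER
  Position 6: 'e' vs 'd' => DIFFER
Positions that differ: 6

6


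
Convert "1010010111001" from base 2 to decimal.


Input: "1010010111001" in base 2
Positional expansion:
  Digit '1' (value 1) x 2^12 = 4096
  Digit '0' (value 0) x 2^11 = 0
  Digit '1' (value 1) x 2^10 = 1024
  Digit '0' (value 0) x 2^9 = 0
  Digit '0' (value 0) x 2^8 = 0
  Digit '1' (value 1) x 2^7 = 128
  Digit '0' (value 0) x 2^6 = 0
  Digit '1' (value 1) x 2^5 = 32
  Digit '1' (value 1) x 2^4 = 16
  Digit '1' (value 1) x 2^3 = 8
  Digit '0' (value 0) x 2^2 = 0
  Digit '0' (value 0) x 2^1 = 0
  Digit '1' (value 1) x 2^0 = 1
Sum = 5305

5305


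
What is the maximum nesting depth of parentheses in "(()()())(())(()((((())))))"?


Input: "(()()())(())(()((((())))))"
Tracking depth:
  Position 0 '(': depth becomes 1
  Position 1 '(': depth becomes 2
  Position 2 ')': depth becomes 1
  Position 3 '(': depth becomes 2
  Position 4 ')': depth becomes 1
  Position 5 '(': depth becomes 2
  Position 6 ')': depth becomes 1
  Position 7 ')': depth becomes 0
  Position 8 '(': depth becomes 1
  Position 9 '(': depth becomes 2
  Position 10 ')': depth becomes 1
  Position 11 ')': depth becomes 0
  Position 12 '(': depth becomes 1
  Position 13 '(': depth becomes 2
  Position 14 ')': depth becomes 1
  Position 15 '(': depth becomes 2
  Position 16 '(': depth becomes 3
  Position 17 '(': depth becomes 4
  Position 18 '(': depth becomes 5
  Position 19 '(': depth becomes 6
  Position 20 ')': depth becomes 5
  Position 21 ')': depth becomes 4
  Position 22 ')': depth becomes 3
  Position 23 ')': depth becomes 2
  Position 24 ')': depth becomes 1
  Position 25 ')': depth becomes 0
Maximum depth reached: 6

6


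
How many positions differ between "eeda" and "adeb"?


Comparing "eeda" and "adeb" position by position:
  Position 0: 'e' vs 'a' => DIFFER
  Position 1: 'e' vs 'd' => DIFFER
  Position 2: 'd' vs 'e' => DIFFER
  Position 3: 'a' vs 'b' => DIFFER
Positions that differ: 4

4


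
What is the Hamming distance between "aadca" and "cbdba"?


Comparing "aadca" and "cbdba" position by position:
  Position 0: 'a' vs 'c' => differ
  Position 1: 'a' vs 'b' => differ
  Position 2: 'd' vs 'd' => same
  Position 3: 'c' vs 'b' => differ
  Position 4: 'a' vs 'a' => same
Total differences (Hamming distance): 3

3


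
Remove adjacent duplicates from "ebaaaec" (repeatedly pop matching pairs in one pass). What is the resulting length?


Input: ebaaaec
Stack-based adjacent duplicate removal:
  Read 'e': push. Stack: e
  Read 'b': push. Stack: eb
  Read 'a': push. Stack: eba
  Read 'a': matches stack top 'a' => pop. Stack: eb
  Read 'a': push. Stack: eba
  Read 'e': push. Stack: ebae
  Read 'c': push. Stack: ebaec
Final stack: "ebaec" (length 5)

5


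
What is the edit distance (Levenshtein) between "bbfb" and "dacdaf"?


Computing edit distance: "bbfb" -> "dacdaf"
DP table:
           d    a    c    d    a    f
      0    1    2    3    4    5    6
  b   1    1    2    3    4    5    6
  b   2    2    2    3    4    5    6
  f   3    3    3    3    4    5    5
  b   4    4    4    4    4    5    6
Edit distance = dp[4][6] = 6

6


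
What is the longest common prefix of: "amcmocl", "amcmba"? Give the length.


Words: amcmocl, amcmba
  Position 0: all 'a' => match
  Position 1: all 'm' => match
  Position 2: all 'c' => match
  Position 3: all 'm' => match
  Position 4: ('o', 'b') => mismatch, stop
LCP = "amcm" (length 4)

4


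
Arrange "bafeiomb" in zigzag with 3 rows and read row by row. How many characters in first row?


Zigzag "bafeiomb" into 3 rows:
Placing characters:
  'b' => row 0
  'a' => row 1
  'f' => row 2
  'e' => row 1
  'i' => row 0
  'o' => row 1
  'm' => row 2
  'b' => row 1
Rows:
  Row 0: "bi"
  Row 1: "aeob"
  Row 2: "fm"
First row length: 2

2


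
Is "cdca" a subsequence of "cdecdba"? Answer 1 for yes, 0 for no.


Check if "cdca" is a subsequence of "cdecdba"
Greedy scan:
  Position 0 ('c'): matches sub[0] = 'c'
  Position 1 ('d'): matches sub[1] = 'd'
  Position 2 ('e'): no match needed
  Position 3 ('c'): matches sub[2] = 'c'
  Position 4 ('d'): no match needed
  Position 5 ('b'): no match needed
  Position 6 ('a'): matches sub[3] = 'a'
All 4 characters matched => is a subsequence

1


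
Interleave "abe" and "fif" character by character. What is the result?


Interleaving "abe" and "fif":
  Position 0: 'a' from first, 'f' from second => "af"
  Position 1: 'b' from first, 'i' from second => "bi"
  Position 2: 'e' from first, 'f' from second => "ef"
Result: afbief

afbief


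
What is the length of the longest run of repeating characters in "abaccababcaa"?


Input: "abaccababcaa"
Scanning for longest run:
  Position 1 ('b'): new char, reset run to 1
  Position 2 ('a'): new char, reset run to 1
  Position 3 ('c'): new char, reset run to 1
  Position 4 ('c'): continues run of 'c', length=2
  Position 5 ('a'): new char, reset run to 1
  Position 6 ('b'): new char, reset run to 1
  Position 7 ('a'): new char, reset run to 1
  Position 8 ('b'): new char, reset run to 1
  Position 9 ('c'): new char, reset run to 1
  Position 10 ('a'): new char, reset run to 1
  Position 11 ('a'): continues run of 'a', length=2
Longest run: 'c' with length 2

2


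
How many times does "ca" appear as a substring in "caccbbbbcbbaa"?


Searching for "ca" in "caccbbbbcbbaa"
Scanning each position:
  Position 0: "ca" => MATCH
  Position 1: "ac" => no
  Position 2: "cc" => no
  Position 3: "cb" => no
  Position 4: "bb" => no
  Position 5: "bb" => no
  Position 6: "bb" => no
  Position 7: "bc" => no
  Position 8: "cb" => no
  Position 9: "bb" => no
  Position 10: "ba" => no
  Position 11: "aa" => no
Total occurrences: 1

1


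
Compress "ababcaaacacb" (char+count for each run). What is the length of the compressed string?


Input: ababcaaacacb
Runs:
  'a' x 1 => "a1"
  'b' x 1 => "b1"
  'a' x 1 => "a1"
  'b' x 1 => "b1"
  'c' x 1 => "c1"
  'a' x 3 => "a3"
  'c' x 1 => "c1"
  'a' x 1 => "a1"
  'c' x 1 => "c1"
  'b' x 1 => "b1"
Compressed: "a1b1a1b1c1a3c1a1c1b1"
Compressed length: 20

20


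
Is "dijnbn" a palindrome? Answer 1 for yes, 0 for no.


Input: dijnbn
Reversed: nbnjid
  Compare pos 0 ('d') with pos 5 ('n'): MISMATCH
  Compare pos 1 ('i') with pos 4 ('b'): MISMATCH
  Compare pos 2 ('j') with pos 3 ('n'): MISMATCH
Result: not a palindrome

0


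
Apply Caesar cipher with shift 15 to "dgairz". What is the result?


Caesar cipher: shift "dgairz" by 15
  'd' (pos 3) + 15 = pos 18 = 's'
  'g' (pos 6) + 15 = pos 21 = 'v'
  'a' (pos 0) + 15 = pos 15 = 'p'
  'i' (pos 8) + 15 = pos 23 = 'x'
  'r' (pos 17) + 15 = pos 6 = 'g'
  'z' (pos 25) + 15 = pos 14 = 'o'
Result: svpxgo

svpxgo


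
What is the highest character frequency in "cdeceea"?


Input: cdeceea
Character counts:
  'a': 1
  'c': 2
  'd': 1
  'e': 3
Maximum frequency: 3

3


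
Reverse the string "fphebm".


Input: fphebm
Reading characters right to left:
  Position 5: 'm'
  Position 4: 'b'
  Position 3: 'e'
  Position 2: 'h'
  Position 1: 'p'
  Position 0: 'f'
Reversed: mbehpf

mbehpf


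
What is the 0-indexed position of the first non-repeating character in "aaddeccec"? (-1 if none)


Input: aaddeccec
Character frequencies:
  'a': 2
  'c': 3
  'd': 2
  'e': 2
Scanning left to right for freq == 1:
  Position 0 ('a'): freq=2, skip
  Position 1 ('a'): freq=2, skip
  Position 2 ('d'): freq=2, skip
  Position 3 ('d'): freq=2, skip
  Position 4 ('e'): freq=2, skip
  Position 5 ('c'): freq=3, skip
  Position 6 ('c'): freq=3, skip
  Position 7 ('e'): freq=2, skip
  Position 8 ('c'): freq=3, skip
  No unique character found => answer = -1

-1


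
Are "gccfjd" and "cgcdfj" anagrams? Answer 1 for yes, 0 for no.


Strings: "gccfjd", "cgcdfj"
Sorted first:  ccdfgj
Sorted second: ccdfgj
Sorted forms match => anagrams

1


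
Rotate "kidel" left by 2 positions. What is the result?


Input: "kidel", rotate left by 2
First 2 characters: "ki"
Remaining characters: "del"
Concatenate remaining + first: "del" + "ki" = "delki"

delki


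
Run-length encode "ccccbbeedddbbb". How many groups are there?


Input: ccccbbeedddbbb
Scanning for consecutive runs:
  Group 1: 'c' x 4 (positions 0-3)
  Group 2: 'b' x 2 (positions 4-5)
  Group 3: 'e' x 2 (positions 6-7)
  Group 4: 'd' x 3 (positions 8-10)
  Group 5: 'b' x 3 (positions 11-13)
Total groups: 5

5


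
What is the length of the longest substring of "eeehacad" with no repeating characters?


Input: "eeehacad"
Sliding window (track last position of each char):
  Position 0 ('e'): window [0,0] length 1 -- new best
  Position 1 ('e'): repeat (last at 0), move window start to 1
  Position 1 ('e'): window [1,1] length 1
  Position 2 ('e'): repeat (last at 1), move window start to 2
  Position 2 ('e'): window [2,2] length 1
  Position 3 ('h'): window [2,3] length 2 -- new best
  Position 4 ('a'): window [2,4] length 3 -- new best
  Position 5 ('c'): window [2,5] length 4 -- new best
  Position 6 ('a'): repeat (last at 4), move window start to 5
  Position 6 ('a'): window [5,6] length 2
  Position 7 ('d'): window [5,7] length 3
Longest substring with no repeats: "ehac" with length 4

4


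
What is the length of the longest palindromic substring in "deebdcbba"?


Input: "deebdcbba"
Checking substrings for palindromes:
  [1:3] "ee" (len 2) => palindrome
  [6:8] "bb" (len 2) => palindrome
Longest palindromic substring: "ee" with length 2

2


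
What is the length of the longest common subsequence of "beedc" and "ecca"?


LCS of "beedc" and "ecca"
DP table:
           e    c    c    a
      0    0    0    0    0
  b   0    0    0    0    0
  e   0    1    1    1    1
  e   0    1    1    1    1
  d   0    1    1    1    1
  c   0    1    2    2    2
LCS length = dp[5][4] = 2

2


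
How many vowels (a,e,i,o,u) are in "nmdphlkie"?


Input: nmdphlkie
Checking each character:
  'n' at position 0: consonant
  'm' at position 1: consonant
  'd' at position 2: consonant
  'p' at position 3: consonant
  'h' at position 4: consonant
  'l' at position 5: consonant
  'k' at position 6: consonant
  'i' at position 7: vowel (running total: 1)
  'e' at position 8: vowel (running total: 2)
Total vowels: 2

2


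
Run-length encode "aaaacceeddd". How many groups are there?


Input: aaaacceeddd
Scanning for consecutive runs:
  Group 1: 'a' x 4 (positions 0-3)
  Group 2: 'c' x 2 (positions 4-5)
  Group 3: 'e' x 2 (positions 6-7)
  Group 4: 'd' x 3 (positions 8-10)
Total groups: 4

4


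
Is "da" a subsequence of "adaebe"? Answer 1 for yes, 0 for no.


Check if "da" is a subsequence of "adaebe"
Greedy scan:
  Position 0 ('a'): no match needed
  Position 1 ('d'): matches sub[0] = 'd'
  Position 2 ('a'): matches sub[1] = 'a'
  Position 3 ('e'): no match needed
  Position 4 ('b'): no match needed
  Position 5 ('e'): no match needed
All 2 characters matched => is a subsequence

1


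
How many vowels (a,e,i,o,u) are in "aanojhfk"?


Input: aanojhfk
Checking each character:
  'a' at position 0: vowel (running total: 1)
  'a' at position 1: vowel (running total: 2)
  'n' at position 2: consonant
  'o' at position 3: vowel (running total: 3)
  'j' at position 4: consonant
  'h' at position 5: consonant
  'f' at position 6: consonant
  'k' at position 7: consonant
Total vowels: 3

3


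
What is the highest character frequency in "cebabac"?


Input: cebabac
Character counts:
  'a': 2
  'b': 2
  'c': 2
  'e': 1
Maximum frequency: 2

2


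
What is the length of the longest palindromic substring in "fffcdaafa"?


Input: "fffcdaafa"
Checking substrings for palindromes:
  [0:3] "fff" (len 3) => palindrome
  [6:9] "afa" (len 3) => palindrome
  [0:2] "ff" (len 2) => palindrome
  [1:3] "ff" (len 2) => palindrome
  [5:7] "aa" (len 2) => palindrome
Longest palindromic substring: "fff" with length 3

3


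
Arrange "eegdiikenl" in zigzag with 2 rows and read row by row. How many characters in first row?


Zigzag "eegdiikenl" into 2 rows:
Placing characters:
  'e' => row 0
  'e' => row 1
  'g' => row 0
  'd' => row 1
  'i' => row 0
  'i' => row 1
  'k' => row 0
  'e' => row 1
  'n' => row 0
  'l' => row 1
Rows:
  Row 0: "egikn"
  Row 1: "ediel"
First row length: 5

5


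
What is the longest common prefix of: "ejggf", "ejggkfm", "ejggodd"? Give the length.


Words: ejggf, ejggkfm, ejggodd
  Position 0: all 'e' => match
  Position 1: all 'j' => match
  Position 2: all 'g' => match
  Position 3: all 'g' => match
  Position 4: ('f', 'k', 'o') => mismatch, stop
LCP = "ejgg" (length 4)

4


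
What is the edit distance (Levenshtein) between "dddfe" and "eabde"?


Computing edit distance: "dddfe" -> "eabde"
DP table:
           e    a    b    d    e
      0    1    2    3    4    5
  d   1    1    2    3    3    4
  d   2    2    2    3    3    4
  d   3    3    3    3    3    4
  f   4    4    4    4    4    4
  e   5    4    5    5    5    4
Edit distance = dp[5][5] = 4

4


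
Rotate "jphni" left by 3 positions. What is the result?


Input: "jphni", rotate left by 3
First 3 characters: "jph"
Remaining characters: "ni"
Concatenate remaining + first: "ni" + "jph" = "nijph"

nijph


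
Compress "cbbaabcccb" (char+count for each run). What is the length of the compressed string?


Input: cbbaabcccb
Runs:
  'c' x 1 => "c1"
  'b' x 2 => "b2"
  'a' x 2 => "a2"
  'b' x 1 => "b1"
  'c' x 3 => "c3"
  'b' x 1 => "b1"
Compressed: "c1b2a2b1c3b1"
Compressed length: 12

12


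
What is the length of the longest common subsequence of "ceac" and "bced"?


LCS of "ceac" and "bced"
DP table:
           b    c    e    d
      0    0    0    0    0
  c   0    0    1    1    1
  e   0    0    1    2    2
  a   0    0    1    2    2
  c   0    0    1    2    2
LCS length = dp[4][4] = 2

2


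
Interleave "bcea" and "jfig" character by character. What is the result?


Interleaving "bcea" and "jfig":
  Position 0: 'b' from first, 'j' from second => "bj"
  Position 1: 'c' from first, 'f' from second => "cf"
  Position 2: 'e' from first, 'i' from second => "ei"
  Position 3: 'a' from first, 'g' from second => "ag"
Result: bjcfeiag

bjcfeiag


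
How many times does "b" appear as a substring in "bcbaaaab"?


Searching for "b" in "bcbaaaab"
Scanning each position:
  Position 0: "b" => MATCH
  Position 1: "c" => no
  Position 2: "b" => MATCH
  Position 3: "a" => no
  Position 4: "a" => no
  Position 5: "a" => no
  Position 6: "a" => no
  Position 7: "b" => MATCH
Total occurrences: 3

3


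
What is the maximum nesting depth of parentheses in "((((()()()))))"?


Input: "((((()()()))))"
Tracking depth:
  Position 0 '(': depth becomes 1
  Position 1 '(': depth becomes 2
  Position 2 '(': depth becomes 3
  Position 3 '(': depth becomes 4
  Position 4 '(': depth becomes 5
  Position 5 ')': depth becomes 4
  Position 6 '(': depth becomes 5
  Position 7 ')': depth becomes 4
  Position 8 '(': depth becomes 5
  Position 9 ')': depth becomes 4
  Position 10 ')': depth becomes 3
  Position 11 ')': depth becomes 2
  Position 12 ')': depth becomes 1
  Position 13 ')': depth becomes 0
Maximum depth reached: 5

5


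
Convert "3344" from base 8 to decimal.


Input: "3344" in base 8
Positional expansion:
  Digit '3' (value 3) x 8^3 = 1536
  Digit '3' (value 3) x 8^2 = 192
  Digit '4' (value 4) x 8^1 = 32
  Digit '4' (value 4) x 8^0 = 4
Sum = 1764

1764


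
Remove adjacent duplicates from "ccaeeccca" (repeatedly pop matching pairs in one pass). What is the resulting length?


Input: ccaeeccca
Stack-based adjacent duplicate removal:
  Read 'c': push. Stack: c
  Read 'c': matches stack top 'c' => pop. Stack: (empty)
  Read 'a': push. Stack: a
  Read 'e': push. Stack: ae
  Read 'e': matches stack top 'e' => pop. Stack: a
  Read 'c': push. Stack: ac
  Read 'c': matches stack top 'c' => pop. Stack: a
  Read 'c': push. Stack: ac
  Read 'a': push. Stack: aca
Final stack: "aca" (length 3)

3


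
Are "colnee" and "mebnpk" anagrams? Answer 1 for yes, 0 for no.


Strings: "colnee", "mebnpk"
Sorted first:  ceelno
Sorted second: bekmnp
Differ at position 0: 'c' vs 'b' => not anagrams

0


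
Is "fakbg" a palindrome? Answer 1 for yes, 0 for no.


Input: fakbg
Reversed: gbkaf
  Compare pos 0 ('f') with pos 4 ('g'): MISMATCH
  Compare pos 1 ('a') with pos 3 ('b'): MISMATCH
Result: not a palindrome

0


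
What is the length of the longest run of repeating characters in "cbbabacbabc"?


Input: "cbbabacbabc"
Scanning for longest run:
  Position 1 ('b'): new char, reset run to 1
  Position 2 ('b'): continues run of 'b', length=2
  Position 3 ('a'): new char, reset run to 1
  Position 4 ('b'): new char, reset run to 1
  Position 5 ('a'): new char, reset run to 1
  Position 6 ('c'): new char, reset run to 1
  Position 7 ('b'): new char, reset run to 1
  Position 8 ('a'): new char, reset run to 1
  Position 9 ('b'): new char, reset run to 1
  Position 10 ('c'): new char, reset run to 1
Longest run: 'b' with length 2

2


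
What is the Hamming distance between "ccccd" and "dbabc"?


Comparing "ccccd" and "dbabc" position by position:
  Position 0: 'c' vs 'd' => differ
  Position 1: 'c' vs 'b' => differ
  Position 2: 'c' vs 'a' => differ
  Position 3: 'c' vs 'b' => differ
  Position 4: 'd' vs 'c' => differ
Total differences (Hamming distance): 5

5


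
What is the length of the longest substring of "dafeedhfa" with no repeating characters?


Input: "dafeedhfa"
Sliding window (track last position of each char):
  Position 0 ('d'): window [0,0] length 1 -- new best
  Position 1 ('a'): window [0,1] length 2 -- new best
  Position 2 ('f'): window [0,2] length 3 -- new best
  Position 3 ('e'): window [0,3] length 4 -- new best
  Position 4 ('e'): repeat (last at 3), move window start to 4
  Position 4 ('e'): window [4,4] length 1
  Position 5 ('d'): window [4,5] length 2
  Position 6 ('h'): window [4,6] length 3
  Position 7 ('f'): window [4,7] length 4
  Position 8 ('a'): window [4,8] length 5 -- new best
Longest substring with no repeats: "edhfa" with length 5

5


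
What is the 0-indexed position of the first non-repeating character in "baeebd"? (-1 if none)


Input: baeebd
Character frequencies:
  'a': 1
  'b': 2
  'd': 1
  'e': 2
Scanning left to right for freq == 1:
  Position 0 ('b'): freq=2, skip
  Position 1 ('a'): unique! => answer = 1

1


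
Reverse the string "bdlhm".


Input: bdlhm
Reading characters right to left:
  Position 4: 'm'
  Position 3: 'h'
  Position 2: 'l'
  Position 1: 'd'
  Position 0: 'b'
Reversed: mhldb

mhldb


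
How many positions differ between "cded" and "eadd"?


Comparing "cded" and "eadd" position by position:
  Position 0: 'c' vs 'e' => DIFFER
  Position 1: 'd' vs 'a' => DIFFER
  Position 2: 'e' vs 'd' => DIFFER
  Position 3: 'd' vs 'd' => same
Positions that differ: 3

3


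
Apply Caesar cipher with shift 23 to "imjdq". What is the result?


Caesar cipher: shift "imjdq" by 23
  'i' (pos 8) + 23 = pos 5 = 'f'
  'm' (pos 12) + 23 = pos 9 = 'j'
  'j' (pos 9) + 23 = pos 6 = 'g'
  'd' (pos 3) + 23 = pos 0 = 'a'
  'q' (pos 16) + 23 = pos 13 = 'n'
Result: fjgan

fjgan


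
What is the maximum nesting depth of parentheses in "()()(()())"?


Input: "()()(()())"
Tracking depth:
  Position 0 '(': depth becomes 1
  Position 1 ')': depth becomes 0
  Position 2 '(': depth becomes 1
  Position 3 ')': depth becomes 0
  Position 4 '(': depth becomes 1
  Position 5 '(': depth becomes 2
  Position 6 ')': depth becomes 1
  Position 7 '(': depth becomes 2
  Position 8 ')': depth becomes 1
  Position 9 ')': depth becomes 0
Maximum depth reached: 2

2


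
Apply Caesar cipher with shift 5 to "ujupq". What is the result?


Caesar cipher: shift "ujupq" by 5
  'u' (pos 20) + 5 = pos 25 = 'z'
  'j' (pos 9) + 5 = pos 14 = 'o'
  'u' (pos 20) + 5 = pos 25 = 'z'
  'p' (pos 15) + 5 = pos 20 = 'u'
  'q' (pos 16) + 5 = pos 21 = 'v'
Result: zozuv

zozuv


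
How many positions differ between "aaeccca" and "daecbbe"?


Comparing "aaeccca" and "daecbbe" position by position:
  Position 0: 'a' vs 'd' => DIFFER
  Position 1: 'a' vs 'a' => same
  Position 2: 'e' vs 'e' => same
  Position 3: 'c' vs 'c' => same
  Position 4: 'c' vs 'b' => DIFFER
  Position 5: 'c' vs 'b' => DIFFER
  Position 6: 'a' vs 'e' => DIFFER
Positions that differ: 4

4


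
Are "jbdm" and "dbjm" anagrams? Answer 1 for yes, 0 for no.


Strings: "jbdm", "dbjm"
Sorted first:  bdjm
Sorted second: bdjm
Sorted forms match => anagrams

1


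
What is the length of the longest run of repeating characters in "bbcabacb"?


Input: "bbcabacb"
Scanning for longest run:
  Position 1 ('b'): continues run of 'b', length=2
  Position 2 ('c'): new char, reset run to 1
  Position 3 ('a'): new char, reset run to 1
  Position 4 ('b'): new char, reset run to 1
  Position 5 ('a'): new char, reset run to 1
  Position 6 ('c'): new char, reset run to 1
  Position 7 ('b'): new char, reset run to 1
Longest run: 'b' with length 2

2
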